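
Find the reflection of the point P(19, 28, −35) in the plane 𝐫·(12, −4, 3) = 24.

With n = (12, −4, 3), the signed offset is (n·P − 24)/|n|² = -13/169 = -1/13.
P' = P − 2t·n = (19, 28, −35) − (-2/13)·(12, −4, 3) = (271/13, 356/13, −449/13).

(271/13, 356/13, -449/13)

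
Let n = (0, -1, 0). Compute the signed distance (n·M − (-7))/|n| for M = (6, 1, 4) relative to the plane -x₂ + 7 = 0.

6

n·M − (-7) = 6.
|n| = 1, so the signed distance is 6/1 = 6.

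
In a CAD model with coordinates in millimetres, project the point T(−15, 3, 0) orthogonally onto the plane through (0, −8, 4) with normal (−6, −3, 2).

n = (−6, −3, 2), |n|² = 49, and n·T − 32 = 49.
t = 49/49 = 1, so the foot is T − t·n = (−15, 3, 0) − 1·(−6, −3, 2) = (−9, 6, −2).

(-9, 6, -2)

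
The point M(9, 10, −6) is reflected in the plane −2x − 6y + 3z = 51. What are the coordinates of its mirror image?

(-3, -26, 12)

n = (−2, −6, 3), |n|² = 49, n·M − 51 = -147, so t = -147/49 = -3.
Foot F = M − (-3)·n = (3, −8, 3); the reflection is 2F − M = (−3, −26, 12).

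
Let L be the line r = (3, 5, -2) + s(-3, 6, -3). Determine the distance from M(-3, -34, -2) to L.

Direction vector d = (-3, 6, -3).
AP = (-6, -39, 0); AP·d = -216, |AP|² = 1557, |d|² = 54.
distance² = |AP|² − (AP·d)²/|d|² = 1557 − 46656/54 = 693, so the distance is 3√77.

3√77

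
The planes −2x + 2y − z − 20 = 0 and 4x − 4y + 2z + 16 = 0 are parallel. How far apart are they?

4

Divide the second equation by -2 to match normals: −2x + 2y − z = 8.
With common normal n = (−2, 2, −1) (|n| = 3), the distance is |20 − 8|/|n| = 12/3 = 4.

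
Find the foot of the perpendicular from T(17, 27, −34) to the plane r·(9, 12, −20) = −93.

(-1, 3, 6)

n = (9, 12, −20), |n|² = 625, and n·T − (-93) = 1250.
t = 1250/625 = 2, so the foot is T − t·n = (17, 27, −34) − 2·(9, 12, −20) = (−1, 3, 6).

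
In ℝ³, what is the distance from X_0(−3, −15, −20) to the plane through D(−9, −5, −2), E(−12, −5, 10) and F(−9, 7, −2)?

DE = (−3, 0, 12) and DF = (0, 12, 0), so a normal is n = DE × DF = (−144, 0, −36).
Then n·(−3, −15, −20) − 1368 = −216.
|n| = √(20736 + 0 + 1296) = 36√17, so the distance is |-216|/(36√17) = 6√17/17.

6√17/17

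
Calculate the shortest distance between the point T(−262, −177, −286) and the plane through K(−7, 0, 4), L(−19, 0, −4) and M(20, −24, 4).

9

KL = (−12, 0, −8) and KM = (27, −24, 0), so a normal is n = KL × KM = (−192, −216, 288).
Then n·(−262, −177, −286) − 2496 = 3672.
|n| = √(36864 + 46656 + 82944) = 408, so the distance is |3672|/408 = 9.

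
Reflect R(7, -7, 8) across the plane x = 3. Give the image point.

(-1, -7, 8)

With n = (1, 0, 0), the signed offset is (n·R − 3)/|n|² = 4/1 = 4.
R' = R − 2t·n = (7, -7, 8) − 8·(1, 0, 0) = (-1, -7, 8).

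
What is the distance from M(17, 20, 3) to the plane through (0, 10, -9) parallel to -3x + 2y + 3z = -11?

Parallel planes share the normal n = (-3, 2, 3); since (0, 10, -9) lies on the plane, its equation is -3x + 2y + 3z = -7.
n = (-3, 2, 3); n·P − (-7) = 5; |n| = √22; distance = 5/√22 = 5√22/22.

5√22/22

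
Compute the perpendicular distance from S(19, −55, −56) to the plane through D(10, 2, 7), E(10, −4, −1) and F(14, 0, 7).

DE = (0, −6, −8) and DF = (4, −2, 0), so a normal is n = DE × DF = (−16, −32, 24).
Then n·(19, −55, −56) − (−56) = 168.
|n| = √(256 + 1024 + 576) = 8√29, so the distance is |168|/(8√29) = 21/√29.

21/√29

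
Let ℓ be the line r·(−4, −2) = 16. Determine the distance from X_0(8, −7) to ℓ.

17/√5

d = |(-4)·8 + (-2)·(-7) − 16| / √(16 + 4) = |-34|/(2√5) = 17√5/5.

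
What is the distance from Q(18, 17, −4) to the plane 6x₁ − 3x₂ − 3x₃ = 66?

Normal vector n = (6, −3, −3), and n·(18, 17, −4) − 66 = 3.
|n| = √(36 + 9 + 9) = 3√6, so the distance is |3|/(3√6) = √6/6.

1/√6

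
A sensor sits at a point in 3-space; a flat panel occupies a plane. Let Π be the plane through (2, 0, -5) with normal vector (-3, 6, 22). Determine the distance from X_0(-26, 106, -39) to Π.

The plane has equation n·(r − (2, 0, -5)) = 0, i.e. n·r = -116.
d = |(-3)·(-26) + 6·106 + 22·(-39) − (-116)| / √(9 + 36 + 484) = |-28| / 23 = 28/23.

28/23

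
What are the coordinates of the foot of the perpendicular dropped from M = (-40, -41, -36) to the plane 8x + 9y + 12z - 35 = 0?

The perpendicular from M has direction n = (8, 9, 12): r = (-40, -41, -36) + λ(8, 9, 12).
Substitute into the plane: n·(M + λn) = 35 gives -1121 + 289λ = 35, so λ = 4.
Foot = (-40, -41, -36) + 4·(8, 9, 12) = (-8, -5, 12).

(-8, -5, 12)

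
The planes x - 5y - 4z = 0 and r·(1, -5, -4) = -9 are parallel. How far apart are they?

Both planes have normal n = (1, -5, -4), |n| = √42. Any point on the first plane is at distance |(-9) − 0|/|n| = 9/√42 = 3√42/14 from the second.

9/√42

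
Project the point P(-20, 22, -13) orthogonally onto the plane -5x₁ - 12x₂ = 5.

(-25, 10, -13)

n = (-5, -12, 0), |n|² = 169, and n·P − 5 = -169.
t = -169/169 = -1, so the foot is P − t·n = (-20, 22, -13) − (-1)·(-5, -12, 0) = (-25, 10, -13).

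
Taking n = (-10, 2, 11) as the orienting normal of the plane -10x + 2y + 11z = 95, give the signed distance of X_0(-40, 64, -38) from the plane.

1

n·X_0 − 95 = 15.
|n| = 15, so the signed distance is 15/15 = 1.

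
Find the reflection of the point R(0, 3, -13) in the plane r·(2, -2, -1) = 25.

With n = (2, -2, -1), the signed offset is (n·R − 25)/|n|² = -18/9 = -2.
R' = R − 2t·n = (0, 3, -13) − (-4)·(2, -2, -1) = (8, -5, -17).

(8, -5, -17)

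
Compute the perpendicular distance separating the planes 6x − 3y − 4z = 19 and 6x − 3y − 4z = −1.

With common normal n = (6, −3, −4) (|n| = √61), the distance is |19 − (-1)|/|n| = 20/√61.

20√61/61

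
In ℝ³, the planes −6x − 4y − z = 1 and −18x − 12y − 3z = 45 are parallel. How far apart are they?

14√53/53

Divide the second equation by 3 to match normals: −6x − 4y − z = 15.
With common normal n = (−6, −4, −1) (|n| = √53), the distance is |1 − 15|/|n| = 14/√53.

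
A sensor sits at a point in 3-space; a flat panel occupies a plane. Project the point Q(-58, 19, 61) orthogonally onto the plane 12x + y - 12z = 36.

n = (12, 1, -12), |n|² = 289, and n·Q − 36 = -1445.
t = -1445/289 = -5, so the foot is Q − t·n = (-58, 19, 61) − (-5)·(12, 1, -12) = (2, 24, 1).

(2, 24, 1)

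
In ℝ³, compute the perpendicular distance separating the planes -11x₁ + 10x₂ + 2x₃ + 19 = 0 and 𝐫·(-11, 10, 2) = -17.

2/15

Both planes have normal n = (-11, 10, 2), |n| = 15. Any point on the first plane is at distance |(-17) − (-19)|/|n| = 2/15 from the second.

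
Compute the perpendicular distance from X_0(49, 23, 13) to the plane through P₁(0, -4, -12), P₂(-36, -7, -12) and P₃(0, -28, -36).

P₁P₂ = (-36, -3, 0) and P₁P₃ = (0, -24, -24), so a normal is n = P₁P₂ × P₁P₃ = (72, -864, 864).
n = (72, -864, 864); n·P − (-6912) = 1800; |n| = 1224; distance = 1800/1224 = 25/17.

25/17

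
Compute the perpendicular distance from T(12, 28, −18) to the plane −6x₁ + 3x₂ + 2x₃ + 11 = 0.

n = (−6, 3, 2); n·P − (-11) = -13; |n| = 7; distance = 13/7.

13/7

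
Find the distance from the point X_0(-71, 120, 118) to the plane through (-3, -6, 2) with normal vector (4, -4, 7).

4

The plane has equation n·(r − (-3, -6, 2)) = 0, i.e. n·r = 26.
Then n·(-71, 120, 118) - 26 = 36.
|n| = √(16 + 16 + 49) = 9, so the distance is |36|/9 = 4.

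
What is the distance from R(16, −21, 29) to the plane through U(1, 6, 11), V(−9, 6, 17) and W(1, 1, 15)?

UV = (−10, 0, 6) and UW = (0, −5, 4), so a normal is n = UV × UW = (30, 40, 50).
d = |30·16 + 40·(-21) + 50·29 − 820| / √(900 + 1600 + 2500) = |270| / (50√2) = 27√2/10.

27√2/10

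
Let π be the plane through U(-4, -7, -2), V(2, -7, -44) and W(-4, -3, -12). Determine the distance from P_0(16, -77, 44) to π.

UV = (6, 0, -42) and UW = (0, 4, -10), so a normal is n = UV × UW = (168, 60, 24).
Then n·(16, -77, 44) - (-1140) = 264.
|n| = √(28224 + 3600 + 576) = 180, so the distance is |264|/180 = 22/15.

22/15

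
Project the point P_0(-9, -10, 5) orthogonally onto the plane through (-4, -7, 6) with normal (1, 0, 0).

n = (1, 0, 0), |n|² = 1, and n·P_0 − (-4) = -5.
t = -5/1 = -5, so the foot is P_0 − t·n = (-9, -10, 5) − (-5)·(1, 0, 0) = (-4, -10, 5).

(-4, -10, 5)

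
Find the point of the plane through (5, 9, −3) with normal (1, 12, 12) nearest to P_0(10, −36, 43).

(169/17, -624/17, 719/17)

The perpendicular from P_0 has direction n = (1, 12, 12): r = (10, −36, 43) + μ(1, 12, 12).
Substitute into the plane: n·(P_0 + μn) = 77 gives 94 + 289μ = 77, so μ = -1/17.
Foot = (10, −36, 43) + (-1/17)·(1, 12, 12) = (169/17, −624/17, 719/17).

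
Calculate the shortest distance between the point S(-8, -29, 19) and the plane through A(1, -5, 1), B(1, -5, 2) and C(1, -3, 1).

9

AB = (0, 0, 1) and AC = (0, 2, 0), so a normal is n = AB × AC = (-2, 0, 0).
d = |(-2)·(-8) − (-2)| / √(4 + 0 + 0) = |18| / 2 = 9.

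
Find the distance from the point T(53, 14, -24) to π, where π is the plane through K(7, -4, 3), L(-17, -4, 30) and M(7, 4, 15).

KL = (-24, 0, 27) and KM = (0, 8, 12), so a normal is n = KL × KM = (-216, 288, -192).
n = (-216, 288, -192); n·P − (-3240) = 432; |n| = 408; distance = 432/408 = 18/17.

18/17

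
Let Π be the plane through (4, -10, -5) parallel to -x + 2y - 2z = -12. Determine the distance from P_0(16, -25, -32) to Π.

4

Parallel planes share the normal n = (-1, 2, -2); since (4, -10, -5) lies on the plane, its equation is -x + 2y - 2z = -14.
n = (-1, 2, -2); n·P − (-14) = 12; |n| = 3; distance = 12/3 = 4.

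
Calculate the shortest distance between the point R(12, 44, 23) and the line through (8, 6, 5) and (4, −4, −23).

2√221

A direction vector is d = (−4, −10, −28).
AP = (4, 38, 18); AP·d = -900, |AP|² = 1784, |d|² = 900.
distance² = |AP|² − (AP·d)²/|d|² = 1784 − 810000/900 = 884, so the distance is 2√221.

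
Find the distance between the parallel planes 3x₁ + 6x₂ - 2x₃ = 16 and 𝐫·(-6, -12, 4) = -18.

1

Divide the second equation by -2 to match normals: 3x₁ + 6x₂ - 2x₃ = 9.
Both planes have normal n = (3, 6, -2), |n| = 7. Any point on the first plane is at distance |9 − 16|/|n| = 7/7 = 1 from the second.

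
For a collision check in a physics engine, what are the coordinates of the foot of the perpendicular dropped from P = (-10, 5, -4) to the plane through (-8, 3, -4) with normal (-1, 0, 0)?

n = (-1, 0, 0), |n|² = 1, and n·P − 8 = 2.
t = 2/1 = 2, so the foot is P − t·n = (-10, 5, -4) − 2·(-1, 0, 0) = (-8, 5, -4).

(-8, 5, -4)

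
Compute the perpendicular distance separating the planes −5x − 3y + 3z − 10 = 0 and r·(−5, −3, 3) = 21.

With common normal n = (−5, −3, 3) (|n| = √43), the distance is |10 − 21|/|n| = 11/√43.

11/√43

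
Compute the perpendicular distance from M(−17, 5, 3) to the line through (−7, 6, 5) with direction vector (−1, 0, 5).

√105

Direction vector d = (−1, 0, 5).
AP = (−10, −1, −2); AP·d = 0, |AP|² = 105, |d|² = 26.
distance² = |AP|² − (AP·d)²/|d|² = 105 − 0/26 = 105, so the distance is √105.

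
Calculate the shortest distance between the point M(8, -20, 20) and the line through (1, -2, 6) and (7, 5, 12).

A direction vector is d = (6, 7, 6).
AP = (7, -18, 14); AP·d = 0, |AP|² = 569, |d|² = 121.
distance² = |AP|² − (AP·d)²/|d|² = 569 − 0/121 = 569, so the distance is √569.

√569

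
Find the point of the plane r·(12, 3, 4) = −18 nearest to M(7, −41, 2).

(103/13, -530/13, 30/13)

n = (12, 3, 4), |n|² = 169, and n·M − (-18) = -13.
t = -13/169 = -1/13, so the foot is M − t·n = (7, −41, 2) − (-1/13)·(12, 3, 4) = (103/13, −530/13, 30/13).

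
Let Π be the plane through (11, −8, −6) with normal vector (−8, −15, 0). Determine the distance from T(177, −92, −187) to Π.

The plane has equation n·(r − (11, −8, −6)) = 0, i.e. n·r = 32.
Then n·(177, −92, −187) − 32 = −68.
|n| = √(64 + 225 + 0) = 17, so the distance is |-68|/17 = 4.

4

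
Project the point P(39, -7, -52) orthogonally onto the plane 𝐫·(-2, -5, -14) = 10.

n = (-2, -5, -14), |n|² = 225, and n·P − 10 = 675.
t = 675/225 = 3, so the foot is P − t·n = (39, -7, -52) − 3·(-2, -5, -14) = (45, 8, -10).

(45, 8, -10)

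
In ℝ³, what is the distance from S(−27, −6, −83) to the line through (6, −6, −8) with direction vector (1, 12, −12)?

Direction vector d = (1, 12, −12).
AP = (−33, 0, −75), and AP × d = (900, −471, −396).
|AP × d|² = 1188657 and |d|² = 289, so the distance is √(1188657/289) = √4113 = 3√457.

3√457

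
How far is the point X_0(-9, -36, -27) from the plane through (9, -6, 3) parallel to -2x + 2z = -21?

6√2

Parallel planes share the normal n = (-2, 0, 2); since (9, -6, 3) lies on the plane, its equation is -2x + 2z = -12.
d = |(-2)·(-9) + 2·(-27) − (-12)| / √(4 + 0 + 4) = |-24| / (2√2) = 6√2.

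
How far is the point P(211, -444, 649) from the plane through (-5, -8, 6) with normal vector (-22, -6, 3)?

The plane has equation n·(r − (-5, -8, 6)) = 0, i.e. n·r = 176.
d = |(-22)·211 + (-6)·(-444) + 3·649 − 176| / √(484 + 36 + 9) = |-207| / 23 = 9.

9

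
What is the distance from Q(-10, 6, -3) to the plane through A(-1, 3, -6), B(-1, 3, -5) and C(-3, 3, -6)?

AB = (0, 0, 1) and AC = (-2, 0, 0), so a normal is n = AB × AC = (0, -2, 0).
Then n·(-10, 6, -3) - (-6) = -6.
|n| = √(0 + 4 + 0) = 2, so the distance is |-6|/2 = 3.

3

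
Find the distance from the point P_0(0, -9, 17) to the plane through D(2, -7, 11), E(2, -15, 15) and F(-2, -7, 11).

DE = (0, -8, 4) and DF = (-4, 0, 0), so a normal is n = DE × DF = (0, -16, -32).
Then n·(0, -9, 17) - (-240) = -160.
|n| = √(0 + 256 + 1024) = 16√5, so the distance is |-160|/(16√5) = 2√5.

2√5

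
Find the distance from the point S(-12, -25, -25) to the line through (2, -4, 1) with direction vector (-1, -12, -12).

√157

Direction vector d = (-1, -12, -12).
AP = (-14, -21, -26); AP·d = 578, |AP|² = 1313, |d|² = 289.
distance² = |AP|² − (AP·d)²/|d|² = 1313 − 334084/289 = 157, so the distance is √157.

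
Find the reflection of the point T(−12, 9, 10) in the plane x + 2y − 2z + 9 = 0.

n = (1, 2, −2), |n|² = 9, n·T − (-9) = -5, so t = -5/9.
Foot F = T − (-5/9)·n = (−103/9, 91/9, 80/9); the reflection is 2F − T = (−98/9, 101/9, 70/9).

(-98/9, 101/9, 70/9)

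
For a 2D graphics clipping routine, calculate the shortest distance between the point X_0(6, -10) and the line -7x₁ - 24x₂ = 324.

d = |(-7)·6 + (-24)·(-10) − 324| / √(49 + 576) = |-126|/25 = 126/25.

126/25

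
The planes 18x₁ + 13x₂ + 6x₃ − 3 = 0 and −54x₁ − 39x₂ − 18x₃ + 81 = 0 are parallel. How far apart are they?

Divide the second equation by -3 to match normals: 18x₁ + 13x₂ + 6x₃ = 27.
Both planes have normal n = (18, 13, 6), |n| = 23. Any point on the first plane is at distance |27 − 3|/|n| = 24/23 from the second.

24/23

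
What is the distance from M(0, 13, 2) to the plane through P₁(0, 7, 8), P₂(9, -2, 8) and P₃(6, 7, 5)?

P₁P₂ = (9, -9, 0) and P₁P₃ = (6, 0, -3), so a normal is n = P₁P₂ × P₁P₃ = (27, 27, 54).
Then n·(0, 13, 2) - 621 = -162.
|n| = √(729 + 729 + 2916) = 27√6, so the distance is |-162|/(27√6) = √6.

√6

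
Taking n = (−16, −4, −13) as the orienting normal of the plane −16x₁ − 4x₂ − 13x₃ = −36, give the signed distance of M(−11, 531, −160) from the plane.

n·M − (-36) = 168.
|n| = 21, so the signed distance is 168/21 = 8.

8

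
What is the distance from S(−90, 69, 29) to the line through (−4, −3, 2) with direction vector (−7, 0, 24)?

Direction vector d = (−7, 0, 24).
AP = (−86, 72, 27), and AP × d = (1728, 1875, 504).
|AP × d|² = 6755625 and |d|² = 625, so the distance is √(6755625/625) = √10809 = 3√1201.

3√1201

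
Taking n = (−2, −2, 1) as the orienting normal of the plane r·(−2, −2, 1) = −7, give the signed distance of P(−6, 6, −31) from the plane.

-8

n·P − (-7) = -24.
|n| = 3, so the signed distance is -24/3 = -8.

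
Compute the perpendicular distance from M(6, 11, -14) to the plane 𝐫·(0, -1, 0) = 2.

Normal vector n = (0, -1, 0), and n·(6, 11, -14) - 2 = -13.
|n| = √(0 + 1 + 0) = 1, so the distance is |-13|/1 = 13.

13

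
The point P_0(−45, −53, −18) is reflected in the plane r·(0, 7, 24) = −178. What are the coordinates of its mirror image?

n = (0, 7, 24), |n|² = 625, n·P_0 − (-178) = -625, so t = -625/625 = -1.
Foot F = P_0 − (-1)·n = (−45, −46, 6); the reflection is 2F − P_0 = (−45, −39, 30).

(-45, -39, 30)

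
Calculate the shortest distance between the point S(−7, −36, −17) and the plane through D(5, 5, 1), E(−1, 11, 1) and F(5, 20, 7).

16/√33

DE = (−6, 6, 0) and DF = (0, 15, 6), so a normal is n = DE × DF = (36, 36, −90).
n = (36, 36, −90); n·P − 270 = -288; |n| = 18√33; distance = 288/(18√33) = 16√33/33.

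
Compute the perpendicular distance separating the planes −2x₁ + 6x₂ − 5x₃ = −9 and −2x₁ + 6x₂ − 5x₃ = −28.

19√65/65

With common normal n = (−2, 6, −5) (|n| = √65), the distance is |(-9) − (-28)|/|n| = 19/√65 = 19√65/65.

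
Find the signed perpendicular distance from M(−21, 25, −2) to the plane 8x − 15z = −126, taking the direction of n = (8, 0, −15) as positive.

n·M − (-126) = -12.
|n| = 17, so the signed distance is -12/17.

-12/17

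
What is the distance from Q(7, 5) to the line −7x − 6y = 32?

111/√85

d = |(-7)·7 + (-6)·5 − 32| / √(49 + 36) = |-111|/√85 = 111√85/85.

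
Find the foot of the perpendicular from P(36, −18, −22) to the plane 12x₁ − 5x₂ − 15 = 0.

The perpendicular from P has direction n = (12, −5, 0): r = (36, −18, −22) + λ(12, −5, 0).
Substitute into the plane: n·(P + λn) = 15 gives 522 + 169λ = 15, so λ = -3.
Foot = (36, −18, −22) + (-3)·(12, −5, 0) = (0, −3, −22).

(0, -3, -22)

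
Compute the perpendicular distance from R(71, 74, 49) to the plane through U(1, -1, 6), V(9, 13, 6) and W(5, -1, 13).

UV = (8, 14, 0) and UW = (4, 0, 7), so a normal is n = UV × UW = (98, -56, -56).
d = |98·71 + (-56)·74 + (-56)·49 − (-182)| / √(9604 + 3136 + 3136) = |252| / 126 = 2.

2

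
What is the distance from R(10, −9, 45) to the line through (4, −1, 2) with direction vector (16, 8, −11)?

Direction vector d = (16, 8, −11).
AP = (6, −8, 43), and AP × d = (−256, 754, 176).
|AP × d|² = 665028 and |d|² = 441, so the distance is √(665028/441) = √1508 = 2√377.

2√377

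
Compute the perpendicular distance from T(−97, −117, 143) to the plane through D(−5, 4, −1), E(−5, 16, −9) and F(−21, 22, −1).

DE = (0, 12, −8) and DF = (−16, 18, 0), so a normal is n = DE × DF = (144, 128, 192).
Then n·(−97, −117, 143) − (−400) = −1088.
|n| = √(20736 + 16384 + 36864) = 272, so the distance is |-1088|/272 = 4.

4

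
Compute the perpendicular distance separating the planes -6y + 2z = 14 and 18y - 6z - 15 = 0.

19/(2√10)

Divide the second equation by -3 to match normals: -6y + 2z = -5.
With common normal n = (0, -6, 2) (|n| = 2√10), the distance is |14 − (-5)|/|n| = 19/(2√10).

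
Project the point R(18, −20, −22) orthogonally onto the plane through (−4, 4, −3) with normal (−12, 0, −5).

n = (−12, 0, −5), |n|² = 169, and n·R − 63 = -169.
t = -169/169 = -1, so the foot is R − t·n = (18, −20, −22) − (-1)·(−12, 0, −5) = (6, −20, −27).

(6, -20, -27)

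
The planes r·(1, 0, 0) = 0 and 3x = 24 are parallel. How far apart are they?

8

Divide the second equation by 3 to match normals: x = 8.
Both planes have normal n = (1, 0, 0), |n| = 1. Any point on the first plane is at distance |8 − 0|/|n| = 8/1 = 8 from the second.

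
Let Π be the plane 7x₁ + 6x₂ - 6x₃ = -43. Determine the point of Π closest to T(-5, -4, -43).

The perpendicular from T has direction n = (7, 6, -6): r = (-5, -4, -43) + t(7, 6, -6).
Substitute into the plane: n·(T + tn) = -43 gives 199 + 121t = -43, so t = -2.
Foot = (-5, -4, -43) + (-2)·(7, 6, -6) = (-19, -16, -31).

(-19, -16, -31)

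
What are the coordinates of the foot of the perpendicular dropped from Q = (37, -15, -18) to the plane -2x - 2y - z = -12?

n = (-2, -2, -1), |n|² = 9, and n·Q − (-12) = -14.
t = -14/9, so the foot is Q − t·n = (37, -15, -18) − (-14/9)·(-2, -2, -1) = (305/9, -163/9, -176/9).

(305/9, -163/9, -176/9)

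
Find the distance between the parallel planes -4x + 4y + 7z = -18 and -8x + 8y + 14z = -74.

Divide the second equation by 2 to match normals: -4x + 4y + 7z = -37.
With common normal n = (-4, 4, 7) (|n| = 9), the distance is |(-18) − (-37)|/|n| = 19/9.

19/9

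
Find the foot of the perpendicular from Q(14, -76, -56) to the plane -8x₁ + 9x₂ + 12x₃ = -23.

The perpendicular from Q has direction n = (-8, 9, 12): r = (14, -76, -56) + μ(-8, 9, 12).
Substitute into the plane: n·(Q + μn) = -23 gives -1468 + 289μ = -23, so μ = 5.
Foot = (14, -76, -56) + 5·(-8, 9, 12) = (-26, -31, 4).

(-26, -31, 4)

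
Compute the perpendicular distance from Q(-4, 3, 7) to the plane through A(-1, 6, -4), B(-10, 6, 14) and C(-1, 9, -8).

3√61/61

AB = (-9, 0, 18) and AC = (0, 3, -4), so a normal is n = AB × AC = (-54, -36, -27).
d = |(-54)·(-4) + (-36)·3 + (-27)·7 − (-54)| / √(2916 + 1296 + 729) = |-27| / (9√61) = 3√61/61.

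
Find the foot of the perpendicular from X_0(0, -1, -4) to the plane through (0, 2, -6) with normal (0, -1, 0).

The perpendicular from X_0 has direction n = (0, -1, 0): r = (0, -1, -4) + t(0, -1, 0).
Substitute into the plane: n·(X_0 + tn) = -2 gives 1 + 1t = -2, so t = -3.
Foot = (0, -1, -4) + (-3)·(0, -1, 0) = (0, 2, -4).

(0, 2, -4)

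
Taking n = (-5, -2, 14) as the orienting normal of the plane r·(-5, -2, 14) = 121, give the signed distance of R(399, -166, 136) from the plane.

n·R − 121 = 120.
|n| = 15, so the signed distance is 120/15 = 8.

8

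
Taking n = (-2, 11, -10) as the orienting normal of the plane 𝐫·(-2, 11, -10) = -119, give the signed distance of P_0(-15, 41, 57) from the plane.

2

n·P_0 − (-119) = 30.
|n| = 15, so the signed distance is 30/15 = 2.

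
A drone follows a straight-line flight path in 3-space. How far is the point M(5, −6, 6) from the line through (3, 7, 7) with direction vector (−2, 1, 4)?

Direction vector d = (−2, 1, 4).
AP = (2, −13, −1), and AP × d = (−51, −6, −24).
|AP × d|² = 3213 and |d|² = 21, so the distance is √(3213/21) = √153 = 3√17.

3√17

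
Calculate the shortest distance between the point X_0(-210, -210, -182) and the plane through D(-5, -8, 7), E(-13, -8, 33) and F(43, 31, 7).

DE = (-8, 0, 26) and DF = (48, 39, 0), so a normal is n = DE × DF = (-1014, 1248, -312).
Then n·(-210, -210, -182) - (-7098) = 14742.
|n| = √(1028196 + 1557504 + 97344) = 1638, so the distance is |14742|/1638 = 9.

9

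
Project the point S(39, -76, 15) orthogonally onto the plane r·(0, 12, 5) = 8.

(39, -16, 40)

n = (0, 12, 5), |n|² = 169, and n·S − 8 = -845.
t = -845/169 = -5, so the foot is S − t·n = (39, -76, 15) − (-5)·(0, 12, 5) = (39, -16, 40).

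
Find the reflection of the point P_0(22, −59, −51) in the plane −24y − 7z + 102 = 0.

n = (0, −24, −7), |n|² = 625, n·P_0 − (-102) = 1875, so t = 1875/625 = 3.
Foot F = P_0 − 3·n = (22, 13, −30); the reflection is 2F − P_0 = (22, 85, −9).

(22, 85, -9)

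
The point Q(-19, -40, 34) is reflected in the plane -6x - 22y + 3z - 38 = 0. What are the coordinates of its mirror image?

(5, 48, 22)

With n = (-6, -22, 3), the signed offset is (n·Q − 38)/|n|² = 1058/529 = 2.
Q' = Q − 2t·n = (-19, -40, 34) − 4·(-6, -22, 3) = (5, 48, 22).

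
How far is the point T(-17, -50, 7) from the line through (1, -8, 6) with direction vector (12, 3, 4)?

Direction vector d = (12, 3, 4).
AP = (-18, -42, 1), and AP × d = (-171, 84, 450).
|AP × d|² = 238797 and |d|² = 169, so the distance is √(238797/169) = √1413 = 3√157.

3√157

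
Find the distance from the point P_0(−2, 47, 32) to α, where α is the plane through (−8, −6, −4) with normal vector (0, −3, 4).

The plane has equation n·(r − (−8, −6, −4)) = 0, i.e. n·r = 2.
Then n·(−2, 47, 32) − 2 = −15.
|n| = √(0 + 9 + 16) = 5, so the distance is |-15|/5 = 3.

3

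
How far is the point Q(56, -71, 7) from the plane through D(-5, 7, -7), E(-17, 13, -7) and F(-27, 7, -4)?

1

DE = (-12, 6, 0) and DF = (-22, 0, 3), so a normal is n = DE × DF = (18, 36, 132).
n = (18, 36, 132); n·P − (-762) = 138; |n| = 138; distance = 138/138 = 1.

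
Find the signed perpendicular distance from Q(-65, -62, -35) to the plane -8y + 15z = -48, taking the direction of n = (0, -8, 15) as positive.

n·Q − (-48) = 19.
|n| = 17, so the signed distance is 19/17.

19/17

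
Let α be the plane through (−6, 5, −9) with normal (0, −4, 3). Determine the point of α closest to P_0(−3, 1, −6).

(-3, 5, -9)

The perpendicular from P_0 has direction n = (0, −4, 3): r = (−3, 1, −6) + λ(0, −4, 3).
Substitute into the plane: n·(P_0 + λn) = -47 gives -22 + 25λ = -47, so λ = -1.
Foot = (−3, 1, −6) + (-1)·(0, −4, 3) = (−3, 5, −9).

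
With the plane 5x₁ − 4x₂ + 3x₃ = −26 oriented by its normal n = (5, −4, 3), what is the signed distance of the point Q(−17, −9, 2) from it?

-17/(5√2)

n·Q − (-26) = -17.
|n| = 5√2, so the signed distance is -17/(5√2).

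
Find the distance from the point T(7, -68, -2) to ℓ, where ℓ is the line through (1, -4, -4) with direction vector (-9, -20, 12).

2√409

Direction vector d = (-9, -20, 12).
AP = (6, -64, 2); AP·d = 1250, |AP|² = 4136, |d|² = 625.
distance² = |AP|² − (AP·d)²/|d|² = 4136 − 1562500/625 = 1636, so the distance is 2√409.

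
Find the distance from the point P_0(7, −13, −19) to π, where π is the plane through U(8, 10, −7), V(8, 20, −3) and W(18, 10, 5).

8/√65

UV = (0, 10, 4) and UW = (10, 0, 12), so a normal is n = UV × UW = (120, 40, −100).
d = |120·7 + 40·(-13) + (-100)·(-19) − 2060| / √(14400 + 1600 + 10000) = |160| / (20√65) = 8√65/65.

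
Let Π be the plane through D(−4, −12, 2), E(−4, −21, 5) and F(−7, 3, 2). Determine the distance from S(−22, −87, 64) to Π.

DE = (0, −9, 3) and DF = (−3, 15, 0), so a normal is n = DE × DF = (−45, −9, −27).
d = |(-45)·(-22) + (-9)·(-87) + (-27)·64 − 234| / √(2025 + 81 + 729) = |-189| / (9√35) = 21/√35.

3√35/5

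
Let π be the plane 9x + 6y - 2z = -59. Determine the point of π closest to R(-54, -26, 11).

The perpendicular from R has direction n = (9, 6, -2): r = (-54, -26, 11) + λ(9, 6, -2).
Substitute into the plane: n·(R + λn) = -59 gives -664 + 121λ = -59, so λ = 5.
Foot = (-54, -26, 11) + 5·(9, 6, -2) = (-9, 4, 1).

(-9, 4, 1)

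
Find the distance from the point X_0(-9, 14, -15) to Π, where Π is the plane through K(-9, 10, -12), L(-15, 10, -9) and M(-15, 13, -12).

2/3

KL = (-6, 0, 3) and KM = (-6, 3, 0), so a normal is n = KL × KM = (-9, -18, -18).
Then n·(-9, 14, -15) - 117 = -18.
|n| = √(81 + 324 + 324) = 27, so the distance is |-18|/27 = 2/3.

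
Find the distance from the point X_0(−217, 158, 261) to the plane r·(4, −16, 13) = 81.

Normal vector n = (4, −16, 13), and n·(−217, 158, 261) − 81 = −84.
|n| = √(16 + 256 + 169) = 21, so the distance is |-84|/21 = 4.

4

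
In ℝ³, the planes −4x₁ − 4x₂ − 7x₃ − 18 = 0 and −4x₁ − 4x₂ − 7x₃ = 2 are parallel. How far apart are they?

Both planes have normal n = (−4, −4, −7), |n| = 9. Any point on the first plane is at distance |2 − 18|/|n| = 16/9 from the second.

16/9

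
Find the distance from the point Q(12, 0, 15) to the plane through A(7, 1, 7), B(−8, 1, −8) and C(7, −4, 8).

AB = (−15, 0, −15) and AC = (0, −5, 1), so a normal is n = AB × AC = (−75, 15, 75).
Then n·(12, 0, 15) − 15 = 210.
|n| = √(5625 + 225 + 5625) = 15√51, so the distance is |210|/(15√51) = 14/√51.

14√51/51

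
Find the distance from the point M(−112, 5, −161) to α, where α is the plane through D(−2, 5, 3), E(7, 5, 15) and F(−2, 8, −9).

DE = (9, 0, 12) and DF = (0, 3, −12), so a normal is n = DE × DF = (−36, 108, 27).
Then n·(−112, 5, −161) − 693 = −468.
|n| = √(1296 + 11664 + 729) = 117, so the distance is |-468|/117 = 4.

4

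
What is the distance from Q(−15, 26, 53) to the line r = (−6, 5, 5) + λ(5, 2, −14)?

Direction vector d = (5, 2, −14).
AP = (−9, 21, 48), and AP × d = (−390, 114, −123).
|AP × d|² = 180225 and |d|² = 225, so the distance is √(180225/225) = √801 = 3√89.

3√89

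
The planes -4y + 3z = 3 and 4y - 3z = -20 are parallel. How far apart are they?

Divide the second equation by -1 to match normals: -4y + 3z = 20.
With common normal n = (0, -4, 3) (|n| = 5), the distance is |3 − 20|/|n| = 17/5.

17/5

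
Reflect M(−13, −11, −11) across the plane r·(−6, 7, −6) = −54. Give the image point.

With n = (−6, 7, −6), the signed offset is (n·M − (-54))/|n|² = 121/121 = 1.
M' = M − 2t·n = (−13, −11, −11) − 2·(−6, 7, −6) = (−1, −25, 1).

(-1, -25, 1)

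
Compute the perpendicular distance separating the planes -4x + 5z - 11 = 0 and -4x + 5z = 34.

23√41/41

With common normal n = (-4, 0, 5) (|n| = √41), the distance is |11 − 34|/|n| = 23/√41 = 23√41/41.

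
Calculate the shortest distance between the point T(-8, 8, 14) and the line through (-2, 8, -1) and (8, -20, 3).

3√29

A direction vector is d = (10, -28, 4).
AP = (-6, 0, 15), and AP × d = (420, 174, 168).
|AP × d|² = 234900 and |d|² = 900, so the distance is √(234900/900) = √261 = 3√29.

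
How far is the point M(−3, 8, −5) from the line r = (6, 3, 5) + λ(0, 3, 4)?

√181

Direction vector d = (0, 3, 4).
AP = (−9, 5, −10); AP·d = -25, |AP|² = 206, |d|² = 25.
distance² = |AP|² − (AP·d)²/|d|² = 206 − 625/25 = 181, so the distance is √181.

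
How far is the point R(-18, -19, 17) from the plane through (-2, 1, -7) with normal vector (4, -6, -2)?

The plane has equation n·(r − (-2, 1, -7)) = 0, i.e. n·r = 0.
Then n·(-18, -19, 17) - 0 = 8.
|n| = √(16 + 36 + 4) = 2√14, so the distance is |8|/(2√14) = 4/√14.

4/√14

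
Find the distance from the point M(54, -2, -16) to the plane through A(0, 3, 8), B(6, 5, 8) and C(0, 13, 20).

18/√65

AB = (6, 2, 0) and AC = (0, 10, 12), so a normal is n = AB × AC = (24, -72, 60).
Then n·(54, -2, -16) - 264 = 216.
|n| = √(576 + 5184 + 3600) = 12√65, so the distance is |216|/(12√65) = 18√65/65.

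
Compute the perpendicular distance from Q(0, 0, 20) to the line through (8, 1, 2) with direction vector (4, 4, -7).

√65

Direction vector d = (4, 4, -7).
AP = (-8, -1, 18), and AP × d = (-65, 16, -28).
|AP × d|² = 5265 and |d|² = 81, so the distance is √(5265/81) = √65.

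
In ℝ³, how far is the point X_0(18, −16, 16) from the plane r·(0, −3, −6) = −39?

3/√5

n = (0, −3, −6); n·P − (-39) = -9; |n| = 3√5; distance = 9/(3√5) = 3/√5.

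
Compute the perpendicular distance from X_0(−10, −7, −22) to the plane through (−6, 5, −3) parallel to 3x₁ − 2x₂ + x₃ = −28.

Parallel planes share the normal n = (3, −2, 1); since (−6, 5, −3) lies on the plane, its equation is 3x₁ − 2x₂ + x₃ = -31.
Then n·(−10, −7, −22) − (−31) = −7.
|n| = √(9 + 4 + 1) = √14, so the distance is |-7|/√14 = 7/√14.

√14/2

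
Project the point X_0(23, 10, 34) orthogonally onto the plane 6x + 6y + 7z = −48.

n = (6, 6, 7), |n|² = 121, and n·X_0 − (-48) = 484.
t = 484/121 = 4, so the foot is X_0 − t·n = (23, 10, 34) − 4·(6, 6, 7) = (−1, −14, 6).

(-1, -14, 6)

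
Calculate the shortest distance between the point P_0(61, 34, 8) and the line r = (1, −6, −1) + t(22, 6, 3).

Direction vector d = (22, 6, 3).
AP = (60, 40, 9), and AP × d = (66, 18, −520).
|AP × d|² = 275080 and |d|² = 529, so the distance is √(275080/529) = √520 = 2√130.

2√130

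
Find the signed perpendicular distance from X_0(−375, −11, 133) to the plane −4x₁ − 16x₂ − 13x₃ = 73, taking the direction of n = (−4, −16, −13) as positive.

n·X_0 − 73 = -126.
|n| = 21, so the signed distance is -126/21 = -6.

-6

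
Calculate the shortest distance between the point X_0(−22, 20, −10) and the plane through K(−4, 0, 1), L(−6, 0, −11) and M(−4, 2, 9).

KL = (−2, 0, −12) and KM = (0, 2, 8), so a normal is n = KL × KM = (24, 16, −4).
d = |24·(-22) + 16·20 + (-4)·(-10) − (-100)| / √(576 + 256 + 16) = |-68| / (4√53) = 17√53/53.

17/√53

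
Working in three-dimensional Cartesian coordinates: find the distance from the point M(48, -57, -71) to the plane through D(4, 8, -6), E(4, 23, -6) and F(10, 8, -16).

25√34/34

DE = (0, 15, 0) and DF = (6, 0, -10), so a normal is n = DE × DF = (-150, 0, -90).
Then n·(48, -57, -71) - (-60) = -750.
|n| = √(22500 + 0 + 8100) = 30√34, so the distance is |-750|/(30√34) = 25√34/34.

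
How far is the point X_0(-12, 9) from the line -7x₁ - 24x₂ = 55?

187/25

d = |(-7)·(-12) + (-24)·9 − 55| / √(49 + 576) = |-187|/25 = 187/25.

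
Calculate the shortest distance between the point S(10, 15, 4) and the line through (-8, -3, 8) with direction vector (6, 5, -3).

√34

Direction vector d = (6, 5, -3).
AP = (18, 18, -4), and AP × d = (-34, 30, -18).
|AP × d|² = 2380 and |d|² = 70, so the distance is √(2380/70) = √34.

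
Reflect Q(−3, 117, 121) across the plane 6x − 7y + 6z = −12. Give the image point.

(75/11, 1161/11, 1439/11)

With n = (6, −7, 6), the signed offset is (n·Q − (-12))/|n|² = -99/121 = -9/11.
Q' = Q − 2t·n = (−3, 117, 121) − (-18/11)·(6, −7, 6) = (75/11, 1161/11, 1439/11).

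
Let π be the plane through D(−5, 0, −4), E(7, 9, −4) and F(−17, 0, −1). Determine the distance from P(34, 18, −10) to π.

DE = (12, 9, 0) and DF = (−12, 0, 3), so a normal is n = DE × DF = (27, −36, 108).
d = |27·34 + (-36)·18 + 108·(-10) − (-567)| / √(729 + 1296 + 11664) = |-243| / 117 = 27/13.

27/13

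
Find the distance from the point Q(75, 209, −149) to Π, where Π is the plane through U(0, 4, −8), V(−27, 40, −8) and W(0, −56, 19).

3

UV = (−27, 36, 0) and UW = (0, −60, 27), so a normal is n = UV × UW = (972, 729, 1620).
n = (972, 729, 1620); n·P − (-10044) = -6075; |n| = 2025; distance = 6075/2025 = 3.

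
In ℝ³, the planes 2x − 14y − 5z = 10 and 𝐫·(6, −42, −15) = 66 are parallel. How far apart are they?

Divide the second equation by 3 to match normals: 2x − 14y − 5z = 22.
Both planes have normal n = (2, −14, −5), |n| = 15. Any point on the first plane is at distance |22 − 10|/|n| = 12/15 = 4/5 from the second.

4/5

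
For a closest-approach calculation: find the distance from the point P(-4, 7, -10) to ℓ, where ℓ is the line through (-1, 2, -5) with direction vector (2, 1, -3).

Direction vector d = (2, 1, -3).
AP = (-3, 5, -5); AP·d = 14, |AP|² = 59, |d|² = 14.
distance² = |AP|² − (AP·d)²/|d|² = 59 − 196/14 = 45, so the distance is 3√5.

3√5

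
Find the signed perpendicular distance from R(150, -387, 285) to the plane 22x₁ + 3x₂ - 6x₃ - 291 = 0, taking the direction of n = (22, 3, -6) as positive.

n·R − 291 = 138.
|n| = 23, so the signed distance is 138/23 = 6.

6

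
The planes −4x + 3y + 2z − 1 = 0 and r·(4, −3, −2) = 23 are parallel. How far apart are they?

24√29/29

Divide the second equation by -1 to match normals: −4x + 3y + 2z = -23.
Both planes have normal n = (−4, 3, 2), |n| = √29. Any point on the first plane is at distance |(-23) − 1|/|n| = 24/√29 from the second.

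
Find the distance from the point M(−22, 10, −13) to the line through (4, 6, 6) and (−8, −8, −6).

A direction vector is d = (−12, −14, −12).
AP = (−26, 4, −19); AP·d = 484, |AP|² = 1053, |d|² = 484.
distance² = |AP|² − (AP·d)²/|d|² = 1053 − 234256/484 = 569, so the distance is √569.

√569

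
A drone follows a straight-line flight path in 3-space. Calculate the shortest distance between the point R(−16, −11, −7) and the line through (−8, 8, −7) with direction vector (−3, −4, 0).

5

Direction vector d = (−3, −4, 0).
AP = (−8, −19, 0); AP·d = 100, |AP|² = 425, |d|² = 25.
distance² = |AP|² − (AP·d)²/|d|² = 425 − 10000/25 = 25, so the distance is 5.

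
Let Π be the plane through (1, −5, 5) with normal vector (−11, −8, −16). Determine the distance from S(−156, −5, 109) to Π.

The plane has equation n·(r − (1, −5, 5)) = 0, i.e. n·r = -51.
d = |(-11)·(-156) + (-8)·(-5) + (-16)·109 − (-51)| / √(121 + 64 + 256) = |63| / 21 = 3.

3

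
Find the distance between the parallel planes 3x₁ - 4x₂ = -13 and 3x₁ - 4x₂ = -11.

With common normal n = (3, -4, 0) (|n| = 5), the distance is |(-13) − (-11)|/|n| = 2/5.

2/5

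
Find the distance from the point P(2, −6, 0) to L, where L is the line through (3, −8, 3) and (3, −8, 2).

A direction vector is d = (0, 0, −1).
AP = (−1, 2, −3); AP·d = 3, |AP|² = 14, |d|² = 1.
distance² = |AP|² − (AP·d)²/|d|² = 14 − 9/1 = 5, so the distance is √5.

√5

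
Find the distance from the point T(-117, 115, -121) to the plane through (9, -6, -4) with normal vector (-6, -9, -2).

The plane has equation n·(r − (9, -6, -4)) = 0, i.e. n·r = 8.
d = |(-6)·(-117) + (-9)·115 + (-2)·(-121) − 8| / √(36 + 81 + 4) = |-99| / 11 = 9.

9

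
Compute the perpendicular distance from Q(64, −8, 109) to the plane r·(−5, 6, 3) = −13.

2√70/5

Normal vector n = (−5, 6, 3), and n·(64, −8, 109) − (−13) = −28.
|n| = √(25 + 36 + 9) = √70, so the distance is |-28|/√70 = 2√70/5.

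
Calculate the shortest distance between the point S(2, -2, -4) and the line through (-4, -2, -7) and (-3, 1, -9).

A direction vector is d = (1, 3, -2).
AP = (6, 0, 3), and AP × d = (-9, 15, 18).
|AP × d|² = 630 and |d|² = 14, so the distance is √(630/14) = √45 = 3√5.

3√5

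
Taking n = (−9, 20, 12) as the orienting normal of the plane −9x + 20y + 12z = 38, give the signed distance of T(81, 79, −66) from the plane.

n·T − 38 = 21.
|n| = 25, so the signed distance is 21/25.

21/25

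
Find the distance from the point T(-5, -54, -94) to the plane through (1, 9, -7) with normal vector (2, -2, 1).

The plane has equation n·(r − (1, 9, -7)) = 0, i.e. n·r = -23.
n = (2, -2, 1); n·P − (-23) = 27; |n| = 3; distance = 27/3 = 9.

9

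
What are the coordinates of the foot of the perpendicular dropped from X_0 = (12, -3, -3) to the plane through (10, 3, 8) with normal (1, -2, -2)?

(8, 5, 5)

n = (1, -2, -2), |n|² = 9, and n·X_0 − (-12) = 36.
t = 36/9 = 4, so the foot is X_0 − t·n = (12, -3, -3) − 4·(1, -2, -2) = (8, 5, 5).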